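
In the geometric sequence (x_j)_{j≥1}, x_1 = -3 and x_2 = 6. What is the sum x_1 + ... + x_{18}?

262143

Common ratio r = -2.
x_j = (-3)·(-2)^(j-1).
S = (-3)·((-2)^18 - 1)/(-2 - 1) = (-3)·(262144 - 1)/(-3) = 262143.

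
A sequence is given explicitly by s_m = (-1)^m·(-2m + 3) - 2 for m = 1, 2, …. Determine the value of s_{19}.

33

(-1)^19 = -1; -2m + 3 at m=19 is -35; so s_{19} = 33.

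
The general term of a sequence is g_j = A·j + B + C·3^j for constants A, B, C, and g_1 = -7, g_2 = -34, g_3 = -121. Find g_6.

At j = 1, 2, 3: A + B + 3C = -7; 2A + B + 9C = -34; 3A + B + 27C = -121.
Subtracting the first from the second: A + 6C = -27.
Subtracting the second from the third: A + 18C = -87.
Solving: C = -5, A = 3, then B = 5.
Therefore g_6 = 18 + 5 + (-5)·729 = -3622.

-3622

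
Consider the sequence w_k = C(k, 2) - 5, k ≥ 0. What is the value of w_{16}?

115

C(16, 2) = 120, so w_{16} = 115.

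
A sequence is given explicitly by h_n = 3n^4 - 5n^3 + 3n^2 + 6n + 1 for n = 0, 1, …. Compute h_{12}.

54073

h_{12} = 3·12^4 - 5·12^3 + 3·12^2 + 6·12 + 1 = 54073.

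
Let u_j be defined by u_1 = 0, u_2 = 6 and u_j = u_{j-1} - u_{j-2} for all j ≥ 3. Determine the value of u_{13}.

0

Compute successive terms:
u_3 = 6, u_4 = 0, u_5 = -6, …, u_{10} = 0, u_{11} = -6, u_{12} = -6, u_{13} = 0.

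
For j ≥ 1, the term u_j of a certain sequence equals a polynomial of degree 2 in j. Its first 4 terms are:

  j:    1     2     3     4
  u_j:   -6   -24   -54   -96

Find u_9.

1st diffs: -18, -30, -42.
2nd diffs: -12, -12 (constant).
So u_j = -6j^2.
Evaluating at j = 9 gives u_9 = -486.

-486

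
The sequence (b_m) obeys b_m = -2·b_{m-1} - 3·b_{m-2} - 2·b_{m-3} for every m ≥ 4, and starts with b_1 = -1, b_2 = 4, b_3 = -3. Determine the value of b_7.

-19

Applying the relation repeatedly:
b_4 = -4; b_5 = 9; b_6 = 0; b_7 = -19.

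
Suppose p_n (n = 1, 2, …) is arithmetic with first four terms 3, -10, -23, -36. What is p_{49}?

-621

Common difference d = -13.
p_n = 3 + (n - 1)·(-13).
p_{49} = 3 + 48·(-13) = -621.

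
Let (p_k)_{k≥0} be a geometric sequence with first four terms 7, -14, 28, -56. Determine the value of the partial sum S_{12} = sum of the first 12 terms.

Common ratio r = -2.
p_k = 7·(-2)^(k-0).
S = 7·((-2)^12 - 1)/(-2 - 1) = 7·(4096 - 1)/(-3) = -9555.

-9555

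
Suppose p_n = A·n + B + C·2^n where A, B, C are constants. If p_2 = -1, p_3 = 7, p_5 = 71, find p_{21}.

Write the equations: 2A + B + 4C = -1; 3A + B + 8C = 7; 5A + B + 32C = 71.
Subtracting the first from the second: A + 4C = 8.
Subtracting the second from the third: 2A + 24C = 64.
Solving: C = 3, A = -4, then B = -5.
So p_n = -4·n + (-5) + 3·2^n; at n=21 this is 6291367.

6291367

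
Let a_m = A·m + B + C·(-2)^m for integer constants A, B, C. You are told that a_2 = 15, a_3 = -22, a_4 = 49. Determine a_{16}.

196597

Write the equations: 2A + B + 4C = 15; 3A + B - 8C = -22; 4A + B + 16C = 49.
Subtracting the first from the second: A - 12C = -37.
Subtracting the second from the third: A + 24C = 71.
Solving: C = 3, A = -1, then B = 5.
Therefore a_{16} = -16 + 5 + 3·65536 = 196597.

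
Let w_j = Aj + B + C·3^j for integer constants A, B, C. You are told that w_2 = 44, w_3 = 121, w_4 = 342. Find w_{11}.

708641

Plug in j = 2, 3, 4: 2A + B + 9C = 44; 3A + B + 27C = 121; 4A + B + 81C = 342.
Subtracting the first from the second: A + 18C = 77.
Subtracting the second from the third: A + 54C = 221.
Solving: C = 4, A = 5, then B = -2.
Therefore w_{11} = 55 + (-2) + 4·177147 = 708641.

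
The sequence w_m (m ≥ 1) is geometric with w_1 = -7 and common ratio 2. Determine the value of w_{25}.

w_m = (-7)·2^(m-1).
w_{25} = (-7)·2^24 = -117440512.

-117440512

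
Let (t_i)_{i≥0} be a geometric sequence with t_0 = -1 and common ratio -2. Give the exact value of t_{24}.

-16777216

t_i = (-1)·(-2)^(i-0).
t_{24} = (-1)·(-2)^24 = -16777216.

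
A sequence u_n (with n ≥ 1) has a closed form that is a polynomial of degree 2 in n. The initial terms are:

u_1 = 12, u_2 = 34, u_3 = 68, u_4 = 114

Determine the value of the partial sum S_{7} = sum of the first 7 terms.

966

1st diffs: 22, 34, 46.
2nd diffs: 12, 12 (constant).
Newton forward-difference form: u_n = 12 + 22·C(n-1,1) + 12·C(n-1,2).
Continuing: 172, 242, 324.
Summing n = 1..7 (7 terms) gives 966.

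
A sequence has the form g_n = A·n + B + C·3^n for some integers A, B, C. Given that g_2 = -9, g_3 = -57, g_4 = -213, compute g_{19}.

At n = 2, 3, 4: 2A + B + 9C = -9; 3A + B + 27C = -57; 4A + B + 81C = -213.
Subtracting the first from the second: A + 18C = -48.
Subtracting the second from the third: A + 54C = -156.
Solving: C = -3, A = 6, then B = 6.
Hence g_{19} = 6·19 + 6 + (-3)·1162261467 = -3486784281.

-3486784281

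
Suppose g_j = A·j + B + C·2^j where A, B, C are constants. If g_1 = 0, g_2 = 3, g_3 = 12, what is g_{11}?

6108

The three given values yield: A + B + 2C = 0; 2A + B + 4C = 3; 3A + B + 8C = 12.
Subtracting the first from the second: A + 2C = 3.
Subtracting the second from the third: A + 4C = 9.
Solving: C = 3, A = -3, then B = -3.
Hence g_{11} = -3·11 + (-3) + 3·2048 = 6108.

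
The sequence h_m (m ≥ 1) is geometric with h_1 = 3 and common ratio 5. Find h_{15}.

18310546875

h_m = 3·5^(m-1).
h_{15} = 3·5^14 = 18310546875.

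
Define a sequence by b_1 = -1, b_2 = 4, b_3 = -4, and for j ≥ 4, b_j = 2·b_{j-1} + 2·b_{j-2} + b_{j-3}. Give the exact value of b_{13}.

-25441

Compute successive terms:
b_4 = -1;  b_5 = -6;  b_6 = -18;  b_7 = -49;  b_8 = -140;  b_9 = -396;  b_{10} = -1121;  b_{11} = -3174;  b_{12} = -8986;  b_{13} = -25441.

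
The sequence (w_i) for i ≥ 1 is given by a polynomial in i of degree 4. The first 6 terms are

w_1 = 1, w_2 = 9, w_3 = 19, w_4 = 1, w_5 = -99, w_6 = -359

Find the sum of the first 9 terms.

-6339

1st diffs: 8, 10, -18, -100, -260.
2nd diffs: 2, -28, -82, -160.
3rd diffs: -30, -54, -78.
4th diffs: -24, -24 (constant).
Newton forward-difference form: w_i = 1 + 8·C(i-1,1) + 2·C(i-1,2) + (-30)·C(i-1,3) + (-24)·C(i-1,4).
Continuing: -881, -1791, -3239.
Summing i = 1..9 (9 terms) gives -6339.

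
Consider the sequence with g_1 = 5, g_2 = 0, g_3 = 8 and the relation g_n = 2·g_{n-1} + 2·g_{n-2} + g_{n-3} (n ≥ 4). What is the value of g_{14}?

Step forward from the initial values:
g_4 = 21; g_5 = 58; g_6 = 166; …; g_{11} = 30138; g_{12} = 85326; g_{13} = 241573; g_{14} = 683936.

683936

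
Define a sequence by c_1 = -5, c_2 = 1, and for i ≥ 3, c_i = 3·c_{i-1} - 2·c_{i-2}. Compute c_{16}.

Compute successive terms:
c_3 = 13;  c_4 = 37;  c_5 = 85;  …;  c_{13} = 24565;  c_{14} = 49141;  c_{15} = 98293;  c_{16} = 196597.
(Characteristic roots are 2 and 1.)

196597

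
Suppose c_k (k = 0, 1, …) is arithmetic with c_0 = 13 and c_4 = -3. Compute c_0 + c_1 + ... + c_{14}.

Common difference d = (-3 - 13) / (4 - 0) = -4.
c_k = 13 + (k - 0)·(-4).
c_{14} = -43; S = 15·(13 + (-43))/2 = -225.

-225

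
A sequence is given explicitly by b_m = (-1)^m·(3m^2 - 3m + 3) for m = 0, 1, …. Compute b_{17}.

-819

(-1)^17 = -1; 3m^2 - 3m + 3 at m=17 is 819; so b_{17} = -819.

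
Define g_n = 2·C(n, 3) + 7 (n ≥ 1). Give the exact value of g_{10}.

C(10, 3) = 120, so g_{10} = 247.

247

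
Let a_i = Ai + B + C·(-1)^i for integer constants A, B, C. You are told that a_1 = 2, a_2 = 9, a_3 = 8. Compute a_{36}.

111

At i = 1, 2, 3: A + B - C = 2; 2A + B + C = 9; 3A + B - C = 8.
Subtracting the first from the second: A + 2C = 7.
Subtracting the second from the third: A - 2C = -1.
Solving: C = 2, A = 3, then B = 1.
Hence a_{36} = 3·36 + 1 + 2·1 = 111.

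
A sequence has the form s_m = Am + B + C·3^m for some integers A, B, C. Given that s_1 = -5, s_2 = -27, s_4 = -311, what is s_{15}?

-57395593

The three given values yield: A + B + 3C = -5; 2A + B + 9C = -27; 4A + B + 81C = -311.
Subtracting the first from the second: A + 6C = -22.
Subtracting the second from the third: 2A + 72C = -284.
Solving: C = -4, A = 2, then B = 5.
Hence s_{15} = 2·15 + 5 + (-4)·14348907 = -57395593.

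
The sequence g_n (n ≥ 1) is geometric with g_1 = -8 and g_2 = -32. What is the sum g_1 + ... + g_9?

-699048

Common ratio r = 4.
g_n = (-8)·4^(n-1).
S = (-8)·(4^9 - 1)/(4 - 1) = (-8)·(262144 - 1)/(3) = -699048.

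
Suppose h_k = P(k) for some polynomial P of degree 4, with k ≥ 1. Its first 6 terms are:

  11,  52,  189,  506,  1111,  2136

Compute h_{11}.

19861

1st diffs: 41, 137, 317, 605, 1025.
2nd diffs: 96, 180, 288, 420.
3rd diffs: 84, 108, 132.
4th diffs: 24, 24 (constant).
Newton forward-difference form: h_k = 11 + 41·C(k-1,1) + 96·C(k-1,2) + 84·C(k-1,3) + 24·C(k-1,4).
At k = 11: k-1 = 10, so h_{11} = 11 + 410 + 4320 + 10080 + 5040 = 19861.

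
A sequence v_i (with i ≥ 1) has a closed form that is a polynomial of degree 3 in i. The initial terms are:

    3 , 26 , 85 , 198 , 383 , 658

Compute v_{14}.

1st diffs: 23, 59, 113, 185, 275.
2nd diffs: 36, 54, 72, 90.
3rd diffs: 18, 18, 18 (constant).
So v_i = 3i^3 + 2i - 2.
Evaluating at i = 14 gives v_{14} = 8258.

8258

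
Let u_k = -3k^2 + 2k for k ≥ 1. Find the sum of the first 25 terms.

-15925

Over k = 1..25: Σk = 325, Σk² = 5525.
Total = (-3)·5525 + (2)·325 = -15925.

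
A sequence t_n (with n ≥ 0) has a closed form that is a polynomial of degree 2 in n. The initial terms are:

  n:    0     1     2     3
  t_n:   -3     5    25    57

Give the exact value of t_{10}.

1st diffs: 8, 20, 32.
2nd diffs: 12, 12 (constant).
Newton forward-difference form: t_n = -3 + 8·C(n,1) + 12·C(n,2).
At n = 10: n = 10, so t_{10} = -3 + 80 + 540 = 617.

617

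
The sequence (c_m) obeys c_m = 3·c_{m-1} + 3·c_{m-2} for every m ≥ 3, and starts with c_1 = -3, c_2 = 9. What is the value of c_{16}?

694947681

c_3 = 18; c_4 = 81; c_5 = 297; …; c_{13} = 12752397; c_{14} = 48348009; c_{15} = 183301218; c_{16} = 694947681.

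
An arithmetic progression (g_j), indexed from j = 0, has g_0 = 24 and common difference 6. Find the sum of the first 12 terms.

g_j = 24 + (j - 0)·6.
g_{11} = 90; S = 12·(24 + 90)/2 = 684.

684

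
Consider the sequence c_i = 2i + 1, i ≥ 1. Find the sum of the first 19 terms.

Over i = 1..19: Σi = 190.
Total = (2)·190 + (1)·19 = 399.

399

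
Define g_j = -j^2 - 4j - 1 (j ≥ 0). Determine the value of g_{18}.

-397

g_{18} = -1·18^2 - 4·18 - 1 = -397.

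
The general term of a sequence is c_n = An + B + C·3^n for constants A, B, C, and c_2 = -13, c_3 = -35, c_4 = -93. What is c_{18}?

Plug in n = 2, 3, 4: 2A + B + 9C = -13; 3A + B + 27C = -35; 4A + B + 81C = -93.
Subtracting the first from the second: A + 18C = -22.
Subtracting the second from the third: A + 54C = -58.
Solving: C = -1, A = -4, then B = 4.
Hence c_{18} = -4·18 + 4 + (-1)·387420489 = -387420557.

-387420557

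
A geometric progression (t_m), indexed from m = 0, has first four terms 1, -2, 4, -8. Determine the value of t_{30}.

Common ratio r = -2.
t_m = 1·(-2)^(m-0).
t_{30} = 1·(-2)^30 = 1073741824.

1073741824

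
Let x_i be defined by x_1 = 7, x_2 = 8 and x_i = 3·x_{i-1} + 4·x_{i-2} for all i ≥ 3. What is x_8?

49148

Compute successive terms:
x_3 = 52; x_4 = 188; x_5 = 772; x_6 = 3068; x_7 = 12292; x_8 = 49148.
(Characteristic roots are 4 and -1.)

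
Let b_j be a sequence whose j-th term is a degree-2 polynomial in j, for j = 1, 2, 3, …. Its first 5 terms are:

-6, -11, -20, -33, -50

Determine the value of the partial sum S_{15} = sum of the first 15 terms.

1st diffs: -5, -9, -13, -17.
2nd diffs: -4, -4, -4 (constant).
Newton forward-difference form: b_j = -6 + (-5)·C(j-1,1) + (-4)·C(j-1,2).
Continuing: …, -71, -96, -125, -158, …, b_{15} = -440.
Summing j = 1..15 (15 terms) gives -2435.

-2435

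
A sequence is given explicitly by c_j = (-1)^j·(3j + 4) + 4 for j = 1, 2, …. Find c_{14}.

(-1)^14 = 1; 3j + 4 at j=14 is 46; so c_{14} = 50.

50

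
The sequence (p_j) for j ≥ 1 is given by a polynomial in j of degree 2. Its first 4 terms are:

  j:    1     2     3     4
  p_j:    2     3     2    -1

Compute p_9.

-46

1st diffs: 1, -1, -3.
2nd diffs: -2, -2 (constant).
Newton forward-difference form: p_j = 2 + 1·C(j-1,1) + (-2)·C(j-1,2).
At j = 9: j-1 = 8, so p_9 = 2 + 8 - 56 = -46.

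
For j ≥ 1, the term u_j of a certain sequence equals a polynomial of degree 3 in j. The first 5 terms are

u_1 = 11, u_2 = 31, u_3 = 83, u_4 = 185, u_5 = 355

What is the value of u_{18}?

16943

1st diffs: 20, 52, 102, 170.
2nd diffs: 32, 50, 68.
3rd diffs: 18, 18 (constant).
Newton forward-difference form: u_j = 11 + 20·C(j-1,1) + 32·C(j-1,2) + 18·C(j-1,3).
At j = 18: j-1 = 17, so u_{18} = 11 + 340 + 4352 + 12240 = 16943.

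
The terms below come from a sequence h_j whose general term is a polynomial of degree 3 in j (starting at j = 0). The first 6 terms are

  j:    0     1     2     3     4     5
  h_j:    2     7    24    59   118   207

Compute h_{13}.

1st diffs: 5, 17, 35, 59, 89.
2nd diffs: 12, 18, 24, 30.
3rd diffs: 6, 6, 6 (constant).
Newton forward-difference form: h_j = 2 + 5·C(j,1) + 12·C(j,2) + 6·C(j,3).
At j = 13: j = 13, so h_{13} = 2 + 65 + 936 + 1716 = 2719.

2719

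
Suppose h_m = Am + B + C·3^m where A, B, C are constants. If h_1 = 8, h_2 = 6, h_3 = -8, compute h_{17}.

-129140088

The three given values yield: A + B + 3C = 8; 2A + B + 9C = 6; 3A + B + 27C = -8.
Subtracting the first from the second: A + 6C = -2.
Subtracting the second from the third: A + 18C = -14.
Solving: C = -1, A = 4, then B = 7.
Therefore h_{17} = 68 + 7 + (-1)·129140163 = -129140088.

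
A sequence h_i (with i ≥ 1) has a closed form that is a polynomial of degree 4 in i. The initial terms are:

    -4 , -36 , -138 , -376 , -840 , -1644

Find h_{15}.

1st diffs: -32, -102, -238, -464, -804.
2nd diffs: -70, -136, -226, -340.
3rd diffs: -66, -90, -114.
4th diffs: -24, -24 (constant).
So h_i = -i^4 - i^3 - 4i^2 + 2i.
Evaluating at i = 15 gives h_{15} = -54870.

-54870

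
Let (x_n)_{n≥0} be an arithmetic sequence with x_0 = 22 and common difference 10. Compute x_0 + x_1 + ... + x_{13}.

x_n = 22 + (n - 0)·10.
x_{13} = 152; S = 14·(22 + 152)/2 = 1218.

1218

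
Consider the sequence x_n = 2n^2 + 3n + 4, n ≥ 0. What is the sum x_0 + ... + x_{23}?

Over n = 0..23: Σn = 276, Σn² = 4324.
Total = (2)·4324 + (3)·276 + (4)·24 = 9572.

9572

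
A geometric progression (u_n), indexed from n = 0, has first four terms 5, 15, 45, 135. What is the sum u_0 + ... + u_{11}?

1328600

Common ratio r = 3.
u_n = 5·3^(n-0).
S = 5·(3^12 - 1)/(3 - 1) = 5·(531441 - 1)/(2) = 1328600.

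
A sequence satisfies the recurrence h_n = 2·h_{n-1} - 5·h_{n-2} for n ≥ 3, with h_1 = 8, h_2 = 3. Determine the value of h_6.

423

Iterate the recurrence:
h_3 = -34  h_4 = -83  h_5 = 4  h_6 = 423.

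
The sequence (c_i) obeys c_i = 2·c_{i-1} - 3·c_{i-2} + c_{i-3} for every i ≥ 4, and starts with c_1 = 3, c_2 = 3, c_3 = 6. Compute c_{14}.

57

Applying the relation repeatedly:
c_4 = 6  c_5 = -3  c_6 = -18  …  c_{11} = -24  c_{12} = -219  c_{13} = -288  c_{14} = 57.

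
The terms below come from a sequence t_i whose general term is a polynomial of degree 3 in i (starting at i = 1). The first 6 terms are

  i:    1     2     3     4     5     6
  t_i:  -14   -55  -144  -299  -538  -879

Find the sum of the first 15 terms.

1st diffs: -41, -89, -155, -239, -341.
2nd diffs: -48, -66, -84, -102.
3rd diffs: -18, -18, -18 (constant).
Newton forward-difference form: t_i = -14 + (-41)·C(i-1,1) + (-48)·C(i-1,2) + (-18)·C(i-1,3).
Continuing: …, -1340, -1939, -2694, -3623, …, t_{15} = -11508.
Summing i = 1..15 (15 terms) gives -50925.

-50925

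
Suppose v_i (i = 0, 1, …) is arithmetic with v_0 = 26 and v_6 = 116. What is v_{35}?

Common difference d = (116 - 26) / (6 - 0) = 15.
v_i = 26 + (i - 0)·15.
v_{35} = 26 + 35·15 = 551.

551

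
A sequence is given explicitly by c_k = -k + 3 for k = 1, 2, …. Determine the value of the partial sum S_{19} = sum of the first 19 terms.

-133

Over k = 1..19: Σk = 190.
Total = (-1)·190 + (3)·19 = -133.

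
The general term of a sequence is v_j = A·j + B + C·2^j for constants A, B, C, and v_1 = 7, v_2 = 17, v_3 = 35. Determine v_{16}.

Write the equations: A + B + 2C = 7; 2A + B + 4C = 17; 3A + B + 8C = 35.
Subtracting the first from the second: A + 2C = 10.
Subtracting the second from the third: A + 4C = 18.
Solving: C = 4, A = 2, then B = -3.
Therefore v_{16} = 32 + (-3) + 4·65536 = 262173.

262173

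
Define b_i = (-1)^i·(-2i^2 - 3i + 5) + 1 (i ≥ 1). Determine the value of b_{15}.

(-1)^15 = -1; -2i^2 - 3i + 5 at i=15 is -490; so b_{15} = 491.

491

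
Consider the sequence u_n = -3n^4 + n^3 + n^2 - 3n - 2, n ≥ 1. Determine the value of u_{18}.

-308828

u_{18} = -3·18^4 + 1·18^3 + 1·18^2 - 3·18 - 2 = -308828.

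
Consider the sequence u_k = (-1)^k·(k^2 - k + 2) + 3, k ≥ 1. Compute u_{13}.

(-1)^13 = -1; k^2 - k + 2 at k=13 is 158; so u_{13} = -155.

-155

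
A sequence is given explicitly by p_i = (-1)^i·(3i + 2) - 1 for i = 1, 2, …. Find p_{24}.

73

(-1)^24 = 1; 3i + 2 at i=24 is 74; so p_{24} = 73.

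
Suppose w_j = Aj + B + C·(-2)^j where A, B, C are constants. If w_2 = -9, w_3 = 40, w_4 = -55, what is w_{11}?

8208

The three given values yield: 2A + B + 4C = -9; 3A + B - 8C = 40; 4A + B + 16C = -55.
Subtracting the first from the second: A - 12C = 49.
Subtracting the second from the third: A + 24C = -95.
Solving: C = -4, A = 1, then B = 5.
Therefore w_{11} = 11 + 5 + (-4)·(-2048) = 8208.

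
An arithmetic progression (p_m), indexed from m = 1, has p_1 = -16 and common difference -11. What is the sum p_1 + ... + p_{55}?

p_m = -16 + (m - 1)·(-11).
p_{55} = -610; S = 55·(-16 + (-610))/2 = -17215.

-17215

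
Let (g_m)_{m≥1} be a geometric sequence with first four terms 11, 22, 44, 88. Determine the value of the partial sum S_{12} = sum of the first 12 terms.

45045

Common ratio r = 2.
g_m = 11·2^(m-1).
S = 11·(2^12 - 1)/(2 - 1) = 11·(4096 - 1)/(1) = 45045.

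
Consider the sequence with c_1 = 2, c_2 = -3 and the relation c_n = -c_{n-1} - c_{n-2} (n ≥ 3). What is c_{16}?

Step forward from the initial values:
c_3 = 1  c_4 = 2  c_5 = -3  …  c_{13} = 2  c_{14} = -3  c_{15} = 1  c_{16} = 2.

2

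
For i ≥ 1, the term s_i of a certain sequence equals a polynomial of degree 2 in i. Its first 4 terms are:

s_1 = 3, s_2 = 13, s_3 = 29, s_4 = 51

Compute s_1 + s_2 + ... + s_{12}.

2016

1st diffs: 10, 16, 22.
2nd diffs: 6, 6 (constant).
Newton forward-difference form: s_i = 3 + 10·C(i-1,1) + 6·C(i-1,2).
Continuing: …, 79, 113, 153, 199, …, s_{12} = 443.
Summing i = 1..12 (12 terms) gives 2016.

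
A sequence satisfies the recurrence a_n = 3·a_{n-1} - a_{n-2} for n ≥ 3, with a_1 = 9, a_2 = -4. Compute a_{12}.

Compute successive terms:
a_3 = -21  a_4 = -59  a_5 = -156  a_6 = -409  a_7 = -1071  a_8 = -2804  a_9 = -7341  a_{10} = -19219  a_{11} = -50316  a_{12} = -131729.

-131729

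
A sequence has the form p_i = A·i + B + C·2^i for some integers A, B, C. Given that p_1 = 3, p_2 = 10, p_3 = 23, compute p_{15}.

Plug in i = 1, 2, 3: A + B + 2C = 3; 2A + B + 4C = 10; 3A + B + 8C = 23.
Subtracting the first from the second: A + 2C = 7.
Subtracting the second from the third: A + 4C = 13.
Solving: C = 3, A = 1, then B = -4.
Therefore p_{15} = 15 + (-4) + 3·32768 = 98315.

98315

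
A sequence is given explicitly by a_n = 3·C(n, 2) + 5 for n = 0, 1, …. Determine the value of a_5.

C(5, 2) = 10, so a_5 = 35.

35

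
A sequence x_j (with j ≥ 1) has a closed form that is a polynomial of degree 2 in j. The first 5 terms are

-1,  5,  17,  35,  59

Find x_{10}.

1st diffs: 6, 12, 18, 24.
2nd diffs: 6, 6, 6 (constant).
Newton forward-difference form: x_j = -1 + 6·C(j-1,1) + 6·C(j-1,2).
At j = 10: j-1 = 9, so x_{10} = -1 + 54 + 216 = 269.

269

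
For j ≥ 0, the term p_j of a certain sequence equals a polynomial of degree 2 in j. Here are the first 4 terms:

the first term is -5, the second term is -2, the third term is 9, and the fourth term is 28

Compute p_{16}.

1003

1st diffs: 3, 11, 19.
2nd diffs: 8, 8 (constant).
Newton forward-difference form: p_j = -5 + 3·C(j,1) + 8·C(j,2).
At j = 16: j = 16, so p_{16} = -5 + 48 + 960 = 1003.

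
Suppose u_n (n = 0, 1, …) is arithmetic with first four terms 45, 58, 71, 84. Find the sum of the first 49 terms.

Common difference d = 13.
u_n = 45 + (n - 0)·13.
u_{48} = 669; S = 49·(45 + 669)/2 = 17493.

17493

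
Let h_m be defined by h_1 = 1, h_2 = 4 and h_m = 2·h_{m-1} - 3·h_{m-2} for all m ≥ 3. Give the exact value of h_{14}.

h_3 = 5; h_4 = -2; h_5 = -19; …; h_{11} = -307; h_{12} = -986; h_{13} = -1051; h_{14} = 856.

856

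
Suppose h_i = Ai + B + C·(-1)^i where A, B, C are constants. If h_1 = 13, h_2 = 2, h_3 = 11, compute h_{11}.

Plug in i = 1, 2, 3: A + B - C = 13; 2A + B + C = 2; 3A + B - C = 11.
Subtracting the first from the second: A + 2C = -11.
Subtracting the second from the third: A - 2C = 9.
Solving: C = -5, A = -1, then B = 9.
Therefore h_{11} = -11 + 9 + (-5)·(-1) = 3.

3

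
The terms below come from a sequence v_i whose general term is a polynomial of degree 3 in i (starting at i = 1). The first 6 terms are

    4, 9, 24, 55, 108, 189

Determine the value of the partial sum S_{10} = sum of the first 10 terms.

2725

1st diffs: 5, 15, 31, 53, 81.
2nd diffs: 10, 16, 22, 28.
3rd diffs: 6, 6, 6 (constant).
So v_i = i^3 - i^2 + i + 3.
Continuing: 304, 459, 660, 913.
Summing i = 1..10 (10 terms) gives 2725.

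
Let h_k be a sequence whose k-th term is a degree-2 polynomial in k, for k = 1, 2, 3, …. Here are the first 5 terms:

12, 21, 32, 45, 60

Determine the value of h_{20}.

525

1st diffs: 9, 11, 13, 15.
2nd diffs: 2, 2, 2 (constant).
Newton forward-difference form: h_k = 12 + 9·C(k-1,1) + 2·C(k-1,2).
At k = 20: k-1 = 19, so h_{20} = 12 + 171 + 342 = 525.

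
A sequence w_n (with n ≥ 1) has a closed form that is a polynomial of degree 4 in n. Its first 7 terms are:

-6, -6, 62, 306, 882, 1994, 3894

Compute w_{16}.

121794

1st diffs: 0, 68, 244, 576, 1112, 1900.
2nd diffs: 68, 176, 332, 536, 788.
3rd diffs: 108, 156, 204, 252.
4th diffs: 48, 48, 48 (constant).
So w_n = 2n^4 - 2n^3 - 4n^2 - 4n + 2.
Evaluating at n = 16 gives w_{16} = 121794.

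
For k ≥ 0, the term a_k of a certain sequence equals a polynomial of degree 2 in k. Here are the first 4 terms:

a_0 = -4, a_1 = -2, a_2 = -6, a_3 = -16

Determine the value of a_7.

-116

1st diffs: 2, -4, -10.
2nd diffs: -6, -6 (constant).
Newton forward-difference form: a_k = -4 + 2·C(k,1) + (-6)·C(k,2).
At k = 7: k = 7, so a_7 = -4 + 14 - 126 = -116.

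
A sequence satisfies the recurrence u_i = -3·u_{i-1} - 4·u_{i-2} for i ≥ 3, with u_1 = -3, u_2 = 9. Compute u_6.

Step forward from the initial values:
u_3 = -15, u_4 = 9, u_5 = 33, u_6 = -135.

-135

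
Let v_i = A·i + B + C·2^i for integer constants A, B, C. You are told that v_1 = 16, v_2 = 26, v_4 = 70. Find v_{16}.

196678

Write the equations: A + B + 2C = 16; 2A + B + 4C = 26; 4A + B + 16C = 70.
Subtracting the first from the second: A + 2C = 10.
Subtracting the second from the third: 2A + 12C = 44.
Solving: C = 3, A = 4, then B = 6.
Hence v_{16} = 4·16 + 6 + 3·65536 = 196678.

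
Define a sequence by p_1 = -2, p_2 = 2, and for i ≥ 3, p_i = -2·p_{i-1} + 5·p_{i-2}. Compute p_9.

-20066

Step forward from the initial values:
p_3 = -14, p_4 = 38, p_5 = -146, p_6 = 482, p_7 = -1694, p_8 = 5798, p_9 = -20066.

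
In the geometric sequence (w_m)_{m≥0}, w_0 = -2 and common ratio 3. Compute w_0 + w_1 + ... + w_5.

-728

w_m = (-2)·3^(m-0).
S = (-2)·(3^6 - 1)/(3 - 1) = (-2)·(729 - 1)/(2) = -728.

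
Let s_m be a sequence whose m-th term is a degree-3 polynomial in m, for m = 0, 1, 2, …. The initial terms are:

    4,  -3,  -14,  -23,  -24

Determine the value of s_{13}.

1317

1st diffs: -7, -11, -9, -1.
2nd diffs: -4, 2, 8.
3rd diffs: 6, 6 (constant).
So s_m = m^3 - 5m^2 - 3m + 4.
Evaluating at m = 13 gives s_{13} = 1317.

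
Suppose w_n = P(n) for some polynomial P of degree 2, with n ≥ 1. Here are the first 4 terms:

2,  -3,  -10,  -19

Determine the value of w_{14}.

1st diffs: -5, -7, -9.
2nd diffs: -2, -2 (constant).
Newton forward-difference form: w_n = 2 + (-5)·C(n-1,1) + (-2)·C(n-1,2).
At n = 14: n-1 = 13, so w_{14} = 2 - 65 - 156 = -219.

-219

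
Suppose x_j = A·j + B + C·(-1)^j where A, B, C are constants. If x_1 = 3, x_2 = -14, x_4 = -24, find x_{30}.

At j = 1, 2, 4: A + B - C = 3; 2A + B + C = -14; 4A + B + C = -24.
Subtracting the first from the second: A + 2C = -17.
Subtracting the second from the third: 2A = -10.
Solving: C = -6, A = -5, then B = 2.
Hence x_{30} = -5·30 + 2 + (-6)·1 = -154.

-154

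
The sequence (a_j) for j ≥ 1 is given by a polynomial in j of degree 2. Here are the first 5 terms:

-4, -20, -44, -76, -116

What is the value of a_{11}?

1st diffs: -16, -24, -32, -40.
2nd diffs: -8, -8, -8 (constant).
Newton forward-difference form: a_j = -4 + (-16)·C(j-1,1) + (-8)·C(j-1,2).
At j = 11: j-1 = 10, so a_{11} = -4 - 160 - 360 = -524.

-524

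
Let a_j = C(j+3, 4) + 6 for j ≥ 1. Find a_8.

C(11, 4) = 330, so a_8 = 336.

336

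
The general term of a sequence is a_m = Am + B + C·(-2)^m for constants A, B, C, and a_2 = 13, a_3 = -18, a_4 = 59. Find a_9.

-1500

The three given values yield: 2A + B + 4C = 13; 3A + B - 8C = -18; 4A + B + 16C = 59.
Subtracting the first from the second: A - 12C = -31.
Subtracting the second from the third: A + 24C = 77.
Solving: C = 3, A = 5, then B = -9.
Therefore a_9 = 45 + (-9) + 3·(-512) = -1500.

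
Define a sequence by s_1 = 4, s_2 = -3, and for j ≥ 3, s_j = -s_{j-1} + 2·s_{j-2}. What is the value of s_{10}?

Iterate the recurrence:
s_3 = 11, s_4 = -17, s_5 = 39, s_6 = -73, s_7 = 151, s_8 = -297, s_9 = 599, s_{10} = -1193.
(Characteristic roots are 1 and -2.)

-1193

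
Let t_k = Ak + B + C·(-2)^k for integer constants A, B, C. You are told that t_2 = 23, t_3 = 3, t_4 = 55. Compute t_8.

Plug in k = 2, 3, 4: 2A + B + 4C = 23; 3A + B - 8C = 3; 4A + B + 16C = 55.
Subtracting the first from the second: A - 12C = -20.
Subtracting the second from the third: A + 24C = 52.
Solving: C = 2, A = 4, then B = 7.
Therefore t_8 = 32 + 7 + 2·256 = 551.

551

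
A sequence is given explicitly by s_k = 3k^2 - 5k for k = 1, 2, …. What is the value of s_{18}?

882

s_{18} = 3·18^2 - 5·18 = 882.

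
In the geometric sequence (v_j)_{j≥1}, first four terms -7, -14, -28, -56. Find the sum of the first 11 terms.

Common ratio r = 2.
v_j = (-7)·2^(j-1).
S = (-7)·(2^11 - 1)/(2 - 1) = (-7)·(2048 - 1)/(1) = -14329.

-14329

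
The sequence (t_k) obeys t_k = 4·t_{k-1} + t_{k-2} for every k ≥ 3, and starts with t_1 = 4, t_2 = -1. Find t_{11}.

Step forward from the initial values:
t_3 = 0; t_4 = -1; t_5 = -4; t_6 = -17; t_7 = -72; t_8 = -305; t_9 = -1292; t_{10} = -5473; t_{11} = -23184.

-23184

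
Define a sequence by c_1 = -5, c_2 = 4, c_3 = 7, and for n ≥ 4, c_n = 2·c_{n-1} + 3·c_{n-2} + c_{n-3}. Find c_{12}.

174419

c_4 = 21; c_5 = 67; c_6 = 204; c_7 = 630; c_8 = 1939; c_9 = 5972; c_{10} = 18391; c_{11} = 56637; c_{12} = 174419.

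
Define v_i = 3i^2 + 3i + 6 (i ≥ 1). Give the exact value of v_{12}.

474

v_{12} = 3·12^2 + 3·12 + 6 = 474.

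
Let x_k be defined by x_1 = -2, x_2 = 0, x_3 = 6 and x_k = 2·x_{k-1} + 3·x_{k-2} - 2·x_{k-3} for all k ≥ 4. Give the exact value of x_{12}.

Applying the relation repeatedly:
x_4 = 16; x_5 = 50; x_6 = 136; x_7 = 390; x_8 = 1088; x_9 = 3074; x_{10} = 8632; x_{11} = 24310; x_{12} = 68368.

68368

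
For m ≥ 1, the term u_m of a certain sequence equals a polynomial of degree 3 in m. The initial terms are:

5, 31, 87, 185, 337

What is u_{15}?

1st diffs: 26, 56, 98, 152.
2nd diffs: 30, 42, 54.
3rd diffs: 12, 12 (constant).
Newton forward-difference form: u_m = 5 + 26·C(m-1,1) + 30·C(m-1,2) + 12·C(m-1,3).
At m = 15: m-1 = 14, so u_{15} = 5 + 364 + 2730 + 4368 = 7467.

7467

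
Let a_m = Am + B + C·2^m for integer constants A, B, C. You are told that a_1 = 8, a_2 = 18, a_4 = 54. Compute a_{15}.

65624

The three given values yield: A + B + 2C = 8; 2A + B + 4C = 18; 4A + B + 16C = 54.
Subtracting the first from the second: A + 2C = 10.
Subtracting the second from the third: 2A + 12C = 36.
Solving: C = 2, A = 6, then B = -2.
So a_m = 6·m + (-2) + 2·2^m; at m=15 this is 65624.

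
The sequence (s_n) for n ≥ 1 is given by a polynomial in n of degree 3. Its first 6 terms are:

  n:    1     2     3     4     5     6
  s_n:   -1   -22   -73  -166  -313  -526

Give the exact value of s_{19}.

1st diffs: -21, -51, -93, -147, -213.
2nd diffs: -30, -42, -54, -66.
3rd diffs: -12, -12, -12 (constant).
Newton forward-difference form: s_n = -1 + (-21)·C(n-1,1) + (-30)·C(n-1,2) + (-12)·C(n-1,3).
At n = 19: n-1 = 18, so s_{19} = -1 - 378 - 4590 - 9792 = -14761.

-14761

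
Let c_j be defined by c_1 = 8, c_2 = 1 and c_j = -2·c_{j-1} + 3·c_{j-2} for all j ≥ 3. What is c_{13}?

Iterate the recurrence:
c_3 = 22, c_4 = -41, c_5 = 148, …, c_{10} = -34439, c_{11} = 103342, c_{12} = -310001, c_{13} = 930028.
(Characteristic roots are 1 and -3.)

930028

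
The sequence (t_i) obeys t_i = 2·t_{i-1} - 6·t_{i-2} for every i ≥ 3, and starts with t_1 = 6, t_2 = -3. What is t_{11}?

50016

t_3 = -42, t_4 = -66, t_5 = 120, t_6 = 636, t_7 = 552, t_8 = -2712, t_9 = -8736, t_{10} = -1200, t_{11} = 50016.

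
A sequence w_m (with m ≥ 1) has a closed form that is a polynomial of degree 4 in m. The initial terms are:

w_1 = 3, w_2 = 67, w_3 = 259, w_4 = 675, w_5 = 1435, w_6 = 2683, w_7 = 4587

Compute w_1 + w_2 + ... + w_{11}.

67441

1st diffs: 64, 192, 416, 760, 1248, 1904.
2nd diffs: 128, 224, 344, 488, 656.
3rd diffs: 96, 120, 144, 168.
4th diffs: 24, 24, 24 (constant).
So w_m = m^4 + 6m^3 + 3m^2 - 2m - 5.
Continuing: 7339, 11155, 16275, 22963.
Summing m = 1..11 (11 terms) gives 67441.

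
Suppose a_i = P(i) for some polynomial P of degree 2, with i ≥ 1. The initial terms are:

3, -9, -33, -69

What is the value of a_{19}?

1st diffs: -12, -24, -36.
2nd diffs: -12, -12 (constant).
So a_i = -6i^2 + 6i + 3.
Evaluating at i = 19 gives a_{19} = -2049.

-2049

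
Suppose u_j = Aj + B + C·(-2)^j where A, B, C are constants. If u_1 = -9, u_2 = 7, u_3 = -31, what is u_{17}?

Plug in j = 1, 2, 3: A + B - 2C = -9; 2A + B + 4C = 7; 3A + B - 8C = -31.
Subtracting the first from the second: A + 6C = 16.
Subtracting the second from the third: A - 12C = -38.
Solving: C = 3, A = -2, then B = -1.
Therefore u_{17} = -34 + (-1) + 3·(-131072) = -393251.

-393251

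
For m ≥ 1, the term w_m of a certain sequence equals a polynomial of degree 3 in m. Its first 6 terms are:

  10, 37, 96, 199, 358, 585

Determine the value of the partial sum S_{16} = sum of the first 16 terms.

43160

1st diffs: 27, 59, 103, 159, 227.
2nd diffs: 32, 44, 56, 68.
3rd diffs: 12, 12, 12 (constant).
Newton forward-difference form: w_m = 10 + 27·C(m-1,1) + 32·C(m-1,2) + 12·C(m-1,3).
Continuing: …, 892, 1291, 1794, 2413, …, w_{16} = 9235.
Summing m = 1..16 (16 terms) gives 43160.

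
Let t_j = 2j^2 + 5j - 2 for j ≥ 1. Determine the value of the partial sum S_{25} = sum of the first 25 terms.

Over j = 1..25: Σj = 325, Σj² = 5525.
Total = (2)·5525 + (5)·325 + (-2)·25 = 12625.

12625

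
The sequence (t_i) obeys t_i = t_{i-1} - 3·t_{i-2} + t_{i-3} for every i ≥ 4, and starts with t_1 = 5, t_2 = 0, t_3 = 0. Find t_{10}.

0

Applying the relation repeatedly:
t_4 = 5;  t_5 = 5;  t_6 = -10;  t_7 = -20;  t_8 = 15;  t_9 = 65;  t_{10} = 0.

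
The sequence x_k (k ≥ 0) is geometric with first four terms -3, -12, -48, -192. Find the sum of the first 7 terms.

-16383

Common ratio r = 4.
x_k = (-3)·4^(k-0).
S = (-3)·(4^7 - 1)/(4 - 1) = (-3)·(16384 - 1)/(3) = -16383.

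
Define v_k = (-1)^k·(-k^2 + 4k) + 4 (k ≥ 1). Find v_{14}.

-136

(-1)^14 = 1; -k^2 + 4k at k=14 is -140; so v_{14} = -136.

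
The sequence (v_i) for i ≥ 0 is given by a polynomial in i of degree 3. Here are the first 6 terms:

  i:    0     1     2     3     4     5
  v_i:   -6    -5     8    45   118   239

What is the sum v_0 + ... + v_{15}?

1st diffs: 1, 13, 37, 73, 121.
2nd diffs: 12, 24, 36, 48.
3rd diffs: 12, 12, 12 (constant).
So v_i = 2i^3 - i - 6.
Continuing: …, 420, 673, 1010, 1443, …, v_{15} = 6729.
Summing i = 0..15 (16 terms) gives 28584.

28584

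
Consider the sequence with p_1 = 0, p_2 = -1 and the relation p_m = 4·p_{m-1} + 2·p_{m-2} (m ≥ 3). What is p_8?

-7048

Step forward from the initial values:
p_3 = -4; p_4 = -18; p_5 = -80; p_6 = -356; p_7 = -1584; p_8 = -7048.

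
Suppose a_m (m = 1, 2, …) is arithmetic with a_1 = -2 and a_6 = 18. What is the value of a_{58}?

Common difference d = (18 - (-2)) / (6 - 1) = 4.
a_m = -2 + (m - 1)·4.
a_{58} = -2 + 57·4 = 226.

226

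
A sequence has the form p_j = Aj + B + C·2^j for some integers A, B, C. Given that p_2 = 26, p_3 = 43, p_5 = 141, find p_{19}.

At j = 2, 3, 5: 2A + B + 4C = 26; 3A + B + 8C = 43; 5A + B + 32C = 141.
Subtracting the first from the second: A + 4C = 17.
Subtracting the second from the third: 2A + 24C = 98.
Solving: C = 4, A = 1, then B = 8.
So p_j = 1·j + 8 + 4·2^j; at j=19 this is 2097179.

2097179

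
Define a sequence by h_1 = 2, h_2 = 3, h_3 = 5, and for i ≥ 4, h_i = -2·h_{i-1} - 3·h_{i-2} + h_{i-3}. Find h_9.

Applying the relation repeatedly:
h_4 = -17  h_5 = 22  h_6 = 12  h_7 = -107  h_8 = 200  h_9 = -67.

-67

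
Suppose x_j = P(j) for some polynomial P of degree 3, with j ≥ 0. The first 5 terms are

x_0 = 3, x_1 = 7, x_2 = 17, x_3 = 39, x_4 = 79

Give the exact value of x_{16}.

4147

1st diffs: 4, 10, 22, 40.
2nd diffs: 6, 12, 18.
3rd diffs: 6, 6 (constant).
Newton forward-difference form: x_j = 3 + 4·C(j,1) + 6·C(j,2) + 6·C(j,3).
At j = 16: j = 16, so x_{16} = 3 + 64 + 720 + 3360 = 4147.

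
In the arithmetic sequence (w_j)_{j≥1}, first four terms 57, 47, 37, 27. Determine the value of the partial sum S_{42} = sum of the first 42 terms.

Common difference d = -10.
w_j = 57 + (j - 1)·(-10).
w_{42} = -353; S = 42·(57 + (-353))/2 = -6216.

-6216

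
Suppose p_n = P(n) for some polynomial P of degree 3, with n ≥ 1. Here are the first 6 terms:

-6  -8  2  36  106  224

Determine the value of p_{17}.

8122

1st diffs: -2, 10, 34, 70, 118.
2nd diffs: 12, 24, 36, 48.
3rd diffs: 12, 12, 12 (constant).
Newton forward-difference form: p_n = -6 + (-2)·C(n-1,1) + 12·C(n-1,2) + 12·C(n-1,3).
At n = 17: n-1 = 16, so p_{17} = -6 - 32 + 1440 + 6720 = 8122.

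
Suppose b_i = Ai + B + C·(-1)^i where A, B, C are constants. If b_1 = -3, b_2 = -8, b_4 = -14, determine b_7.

The three given values yield: A + B - C = -3; 2A + B + C = -8; 4A + B + C = -14.
Subtracting the first from the second: A + 2C = -5.
Subtracting the second from the third: 2A = -6.
Solving: C = -1, A = -3, then B = -1.
Therefore b_7 = -21 + (-1) + (-1)·(-1) = -21.

-21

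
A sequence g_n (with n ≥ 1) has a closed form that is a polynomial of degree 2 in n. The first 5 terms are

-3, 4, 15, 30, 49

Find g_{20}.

814

1st diffs: 7, 11, 15, 19.
2nd diffs: 4, 4, 4 (constant).
Newton forward-difference form: g_n = -3 + 7·C(n-1,1) + 4·C(n-1,2).
At n = 20: n-1 = 19, so g_{20} = -3 + 133 + 684 = 814.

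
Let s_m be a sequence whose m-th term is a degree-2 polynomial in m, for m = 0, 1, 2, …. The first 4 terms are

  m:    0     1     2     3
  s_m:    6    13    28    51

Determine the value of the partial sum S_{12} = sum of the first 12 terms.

1st diffs: 7, 15, 23.
2nd diffs: 8, 8 (constant).
So s_m = 4m^2 + 3m + 6.
Continuing: …, 82, 121, 168, 223, …, s_{11} = 523.
Summing m = 0..11 (12 terms) gives 2294.

2294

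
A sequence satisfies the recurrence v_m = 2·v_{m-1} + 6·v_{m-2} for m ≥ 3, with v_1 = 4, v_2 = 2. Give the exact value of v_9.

v_3 = 28  v_4 = 68  v_5 = 304  v_6 = 1016  v_7 = 3856  v_8 = 13808  v_9 = 50752.

50752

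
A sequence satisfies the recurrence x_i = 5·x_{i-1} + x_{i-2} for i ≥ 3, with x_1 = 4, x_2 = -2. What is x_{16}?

-12284024512

Compute successive terms:
x_3 = -6, x_4 = -32, x_5 = -166, …, x_{13} = -87738556, x_{14} = -455589682, x_{15} = -2365686966, x_{16} = -12284024512.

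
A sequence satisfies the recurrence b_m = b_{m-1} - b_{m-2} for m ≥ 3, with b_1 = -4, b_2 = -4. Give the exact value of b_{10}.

4

Iterate the recurrence:
b_3 = 0  b_4 = 4  b_5 = 4  b_6 = 0  b_7 = -4  b_8 = -4  b_9 = 0  b_{10} = 4.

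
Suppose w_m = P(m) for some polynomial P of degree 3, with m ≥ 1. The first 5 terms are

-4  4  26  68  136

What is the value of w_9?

1st diffs: 8, 22, 42, 68.
2nd diffs: 14, 20, 26.
3rd diffs: 6, 6 (constant).
So w_m = m^3 + m^2 - 2m - 4.
Evaluating at m = 9 gives w_9 = 788.

788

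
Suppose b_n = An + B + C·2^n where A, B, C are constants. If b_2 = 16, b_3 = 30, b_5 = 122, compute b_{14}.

At n = 2, 3, 5: 2A + B + 4C = 16; 3A + B + 8C = 30; 5A + B + 32C = 122.
Subtracting the first from the second: A + 4C = 14.
Subtracting the second from the third: 2A + 24C = 92.
Solving: C = 4, A = -2, then B = 4.
So b_n = -2·n + 4 + 4·2^n; at n=14 this is 65512.

65512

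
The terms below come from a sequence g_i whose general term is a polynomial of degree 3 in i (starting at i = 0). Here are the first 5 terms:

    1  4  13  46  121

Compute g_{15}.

8866

1st diffs: 3, 9, 33, 75.
2nd diffs: 6, 24, 42.
3rd diffs: 18, 18 (constant).
Newton forward-difference form: g_i = 1 + 3·C(i,1) + 6·C(i,2) + 18·C(i,3).
At i = 15: i = 15, so g_{15} = 1 + 45 + 630 + 8190 = 8866.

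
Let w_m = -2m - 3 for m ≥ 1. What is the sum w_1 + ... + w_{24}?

-672

Over m = 1..24: Σm = 300.
Total = (-2)·300 + (-3)·24 = -672.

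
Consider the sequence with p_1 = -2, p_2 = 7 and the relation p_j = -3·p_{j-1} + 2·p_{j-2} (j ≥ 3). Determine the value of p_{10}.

181657

Iterate the recurrence:
p_3 = -25; p_4 = 89; p_5 = -317; p_6 = 1129; p_7 = -4021; p_8 = 14321; p_9 = -51005; p_{10} = 181657.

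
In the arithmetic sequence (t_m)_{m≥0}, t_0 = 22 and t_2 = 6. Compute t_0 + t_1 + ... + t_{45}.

-7268

Common difference d = (6 - 22) / (2 - 0) = -8.
t_m = 22 + (m - 0)·(-8).
t_{45} = -338; S = 46·(22 + (-338))/2 = -7268.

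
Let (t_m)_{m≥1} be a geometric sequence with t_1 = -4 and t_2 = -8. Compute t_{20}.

Common ratio r = 2.
t_m = (-4)·2^(m-1).
t_{20} = (-4)·2^19 = -2097152.

-2097152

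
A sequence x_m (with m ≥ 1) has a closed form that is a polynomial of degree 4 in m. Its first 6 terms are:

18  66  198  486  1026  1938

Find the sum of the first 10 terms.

33588

1st diffs: 48, 132, 288, 540, 912.
2nd diffs: 84, 156, 252, 372.
3rd diffs: 72, 96, 120.
4th diffs: 24, 24 (constant).
So x_m = m^4 + 2m^3 + 5m^2 + 4m + 6.
Continuing: 3366, 5478, 8466, 12546.
Summing m = 1..10 (10 terms) gives 33588.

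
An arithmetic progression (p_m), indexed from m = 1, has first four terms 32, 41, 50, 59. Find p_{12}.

131

Common difference d = 9.
p_m = 32 + (m - 1)·9.
p_{12} = 32 + 11·9 = 131.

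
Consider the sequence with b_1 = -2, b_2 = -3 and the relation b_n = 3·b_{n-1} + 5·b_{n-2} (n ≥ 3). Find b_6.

Step forward from the initial values:
b_3 = -19;  b_4 = -72;  b_5 = -311;  b_6 = -1293.

-1293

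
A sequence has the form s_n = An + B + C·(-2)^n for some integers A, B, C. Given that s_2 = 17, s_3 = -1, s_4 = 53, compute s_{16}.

Write the equations: 2A + B + 4C = 17; 3A + B - 8C = -1; 4A + B + 16C = 53.
Subtracting the first from the second: A - 12C = -18.
Subtracting the second from the third: A + 24C = 54.
Solving: C = 2, A = 6, then B = -3.
Therefore s_{16} = 96 + (-3) + 2·65536 = 131165.

131165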